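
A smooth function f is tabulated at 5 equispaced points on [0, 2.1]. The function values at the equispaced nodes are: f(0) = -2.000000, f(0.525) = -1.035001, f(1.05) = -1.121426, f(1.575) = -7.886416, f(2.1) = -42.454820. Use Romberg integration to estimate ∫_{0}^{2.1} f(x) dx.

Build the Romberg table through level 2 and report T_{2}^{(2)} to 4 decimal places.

T_{0}^{(0)} (trapezoid, 1 panel, h=2.1000): -46.677561
T_{1}^{(0)} (trapezoid, 2 panels, h=1.0500): -24.516278
T_{2}^{(0)} (trapezoid, 4 panels, h=0.5250): -16.941883
T_{1}^{(1)} = -24.516278 + (-24.516278 − (-46.677561))/3 = -17.129184
T_{2}^{(1)} = -16.941883 + (-16.941883 − (-24.516278))/3 = -14.417085
T_{2}^{(2)} = -14.417085 + (-14.417085 − (-17.129184))/15 = -14.236278

-14.2363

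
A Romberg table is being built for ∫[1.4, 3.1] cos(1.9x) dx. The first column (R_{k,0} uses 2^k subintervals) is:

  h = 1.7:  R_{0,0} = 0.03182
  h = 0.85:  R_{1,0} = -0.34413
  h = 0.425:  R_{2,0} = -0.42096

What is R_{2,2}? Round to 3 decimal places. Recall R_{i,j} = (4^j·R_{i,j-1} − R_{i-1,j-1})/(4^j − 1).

R_{1,1} = (4·(-0.34413) − 0.03182) / 3 = -0.46945
R_{2,1} = -0.42096 + (-0.42096 − (-0.34413))/3 = -0.44657
R_{2,2} = -0.44657 + (-0.44657 − (-0.46945))/15 = -0.44504

-0.445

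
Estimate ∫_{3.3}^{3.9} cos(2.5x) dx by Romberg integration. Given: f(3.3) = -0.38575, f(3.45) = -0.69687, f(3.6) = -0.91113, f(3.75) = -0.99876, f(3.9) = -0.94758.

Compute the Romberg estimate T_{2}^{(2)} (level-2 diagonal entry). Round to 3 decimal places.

T_{0}^{(0)} (trapezoid, 1 panel, h=0.6000): -0.40000
T_{1}^{(0)} (trapezoid, 2 panels, h=0.3000): -0.47334
T_{2}^{(0)} (trapezoid, 4 panels, h=0.1500): -0.49101
T_{1}^{(1)} = -0.47334 + (-0.47334 − (-0.40000))/3 = -0.49779
T_{2}^{(1)} = -0.49101 + (-0.49101 − (-0.47334))/3 = -0.49690
T_{2}^{(2)} = -0.49690 + (-0.49690 − (-0.49779))/15 = -0.49684

-0.497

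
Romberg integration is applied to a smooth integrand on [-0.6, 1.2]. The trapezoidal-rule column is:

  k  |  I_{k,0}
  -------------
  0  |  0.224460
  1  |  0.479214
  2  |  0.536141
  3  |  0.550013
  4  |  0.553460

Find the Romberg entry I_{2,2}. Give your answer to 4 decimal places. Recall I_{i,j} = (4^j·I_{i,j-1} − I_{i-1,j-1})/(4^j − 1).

0.5545

I_{1,1} = 0.479214 + (0.479214 − 0.224460)/3 = 0.564132
I_{2,1} = 0.536141 + (0.536141 − 0.479214)/3 = 0.555117
I_{2,2} = (16·0.555117 − 0.564132) / 15 = 0.554516
(Column j=1 coincides with Simpson's rule on the same nodes.)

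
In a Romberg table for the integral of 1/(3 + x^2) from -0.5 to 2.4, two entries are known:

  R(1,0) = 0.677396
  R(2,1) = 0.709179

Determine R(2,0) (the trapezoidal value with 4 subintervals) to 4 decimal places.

From R(2,1) = (4·R(2,0) − R(1,0))/3, solve for R(2,0):
4·R(2,0) = 3·0.709179 + 0.677396 = 2.804933
R(2,0) = 0.701233

0.7012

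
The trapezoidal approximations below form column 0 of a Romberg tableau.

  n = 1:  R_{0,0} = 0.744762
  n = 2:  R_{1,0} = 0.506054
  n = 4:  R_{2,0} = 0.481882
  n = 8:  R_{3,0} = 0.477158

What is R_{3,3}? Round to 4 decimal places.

R_{1,1} = (4·0.506054 − 0.744762) / 3 = 0.426485
R_{2,1} = (4·0.481882 − 0.506054) / 3 = 0.473825
R_{3,1} = (4·0.477158 − 0.481882) / 3 = 0.475583
R_{2,2} = 0.473825 + (0.473825 − 0.426485)/15 = 0.476981
R_{3,2} = 0.475583 + (0.475583 − 0.473825)/15 = 0.475700
R_{3,3} = 0.475700 + (0.475700 − 0.476981)/63 = 0.475680

0.4757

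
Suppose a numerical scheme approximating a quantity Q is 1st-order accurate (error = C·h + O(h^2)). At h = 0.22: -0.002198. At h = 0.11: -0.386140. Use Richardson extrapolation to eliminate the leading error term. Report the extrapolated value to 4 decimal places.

-0.7701

The leading error scales as h; refining by a factor of 2 reduces it by 2^1 = 2.
Extrapolated value = (2·A(h/2) − A(h)) / (2 − 1)
= (2·(-0.386140) − (-0.002198)) / 1
= -0.770082 / 1 = -0.770082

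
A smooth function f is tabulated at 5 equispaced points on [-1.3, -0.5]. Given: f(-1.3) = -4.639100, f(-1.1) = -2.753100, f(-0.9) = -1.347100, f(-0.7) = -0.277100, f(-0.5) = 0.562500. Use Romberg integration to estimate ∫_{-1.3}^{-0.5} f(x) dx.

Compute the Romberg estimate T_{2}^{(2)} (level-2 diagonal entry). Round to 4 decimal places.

T_{0}^{(0)} (trapezoid, 1 panel, h=0.8000): -1.630640
T_{1}^{(0)} (trapezoid, 2 panels, h=0.4000): -1.354160
T_{2}^{(0)} (trapezoid, 4 panels, h=0.2000): -1.283120
T_{1}^{(1)} = -1.354160 + (-1.354160 − (-1.630640))/3 = -1.262000
T_{2}^{(1)} = -1.283120 + (-1.283120 − (-1.354160))/3 = -1.259440
T_{2}^{(2)} = -1.259440 + (-1.259440 − (-1.262000))/15 = -1.259269

-1.2593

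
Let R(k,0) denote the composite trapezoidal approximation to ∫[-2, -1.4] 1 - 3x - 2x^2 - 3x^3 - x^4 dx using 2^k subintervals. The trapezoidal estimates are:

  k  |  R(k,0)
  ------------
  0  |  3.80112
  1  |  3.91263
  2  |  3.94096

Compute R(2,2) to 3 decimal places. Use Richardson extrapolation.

3.950

R(1,1) = (4·3.91263 − 3.80112) / 3 = 3.94980
R(2,1) = (4·3.94096 − 3.91263) / 3 = 3.95040
R(2,2) = (16·3.95040 − 3.94980) / 15 = 3.95044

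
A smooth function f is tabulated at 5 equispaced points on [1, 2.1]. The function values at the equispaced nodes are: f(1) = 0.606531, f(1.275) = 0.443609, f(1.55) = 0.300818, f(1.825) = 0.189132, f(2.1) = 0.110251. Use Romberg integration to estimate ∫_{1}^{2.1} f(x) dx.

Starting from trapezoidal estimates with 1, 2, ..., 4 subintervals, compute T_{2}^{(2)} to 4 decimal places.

T_{0}^{(0)} (trapezoid, 1 panel, h=1.1000): 0.394230
T_{1}^{(0)} (trapezoid, 2 panels, h=0.5500): 0.362565
T_{2}^{(0)} (trapezoid, 4 panels, h=0.2750): 0.355286
T_{1}^{(1)} = 0.362565 + (0.362565 − 0.394230)/3 = 0.352010
T_{2}^{(1)} = 0.355286 + (0.355286 − 0.362565)/3 = 0.352860
T_{2}^{(2)} = 0.352860 + (0.352860 − 0.352010)/15 = 0.352917

0.3529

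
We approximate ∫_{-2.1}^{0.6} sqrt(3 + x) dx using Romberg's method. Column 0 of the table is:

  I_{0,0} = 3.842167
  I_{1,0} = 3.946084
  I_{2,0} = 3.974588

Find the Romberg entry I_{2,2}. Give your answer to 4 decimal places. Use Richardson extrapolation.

I_{1,1} = (4·3.946084 − 3.842167) / 3 = 3.980723
I_{2,1} = 3.974588 + (3.974588 − 3.946084)/3 = 3.984089
I_{2,2} = (16·3.984089 − 3.980723) / 15 = 3.984313
(Column j=1 coincides with Simpson's rule on the same nodes.)

3.9843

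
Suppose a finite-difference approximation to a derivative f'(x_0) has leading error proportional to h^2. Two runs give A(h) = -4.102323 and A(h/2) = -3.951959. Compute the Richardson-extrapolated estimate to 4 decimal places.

-3.9018

The leading error scales as h^2; refining by a factor of 2 reduces it by 2^2 = 4.
Extrapolated value = (4·A(h/2) − A(h)) / (4 − 1)
= (4·(-3.951959) − (-4.102323)) / 3
= -11.705513 / 3 = -3.901838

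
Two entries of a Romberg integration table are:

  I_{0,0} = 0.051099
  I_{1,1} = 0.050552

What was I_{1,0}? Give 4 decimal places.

0.0507

From I_{1,1} = (4·I_{1,0} − I_{0,0})/3, solve for I_{1,0}:
4·I_{1,0} = 3·0.050552 + 0.051099 = 0.202755
I_{1,0} = 0.050689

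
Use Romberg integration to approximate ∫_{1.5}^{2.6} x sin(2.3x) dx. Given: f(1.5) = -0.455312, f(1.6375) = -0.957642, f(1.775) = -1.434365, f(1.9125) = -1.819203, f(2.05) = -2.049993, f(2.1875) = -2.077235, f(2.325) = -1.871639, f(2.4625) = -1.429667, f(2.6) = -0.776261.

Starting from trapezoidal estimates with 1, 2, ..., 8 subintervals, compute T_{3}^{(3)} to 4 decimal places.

T_{0}^{(0)} (trapezoid, 1 panel, h=1.1000): -0.677365
T_{1}^{(0)} (trapezoid, 2 panels, h=0.5500): -1.466179
T_{2}^{(0)} (trapezoid, 4 panels, h=0.2750): -1.642240
T_{3}^{(0)} (trapezoid, 8 panels, h=0.1375): -1.685135
T_{1}^{(1)} = -1.466179 + (-1.466179 − (-0.677365))/3 = -1.729117
T_{2}^{(1)} = -1.642240 + (-1.642240 − (-1.466179))/3 = -1.700927
T_{3}^{(1)} = -1.685135 + (-1.685135 − (-1.642240))/3 = -1.699433
T_{2}^{(2)} = -1.700927 + (-1.700927 − (-1.729117))/15 = -1.699048
T_{3}^{(2)} = -1.699433 + (-1.699433 − (-1.700927))/15 = -1.699333
T_{3}^{(3)} = -1.699333 + (-1.699333 − (-1.699048))/63 = -1.699338

-1.6993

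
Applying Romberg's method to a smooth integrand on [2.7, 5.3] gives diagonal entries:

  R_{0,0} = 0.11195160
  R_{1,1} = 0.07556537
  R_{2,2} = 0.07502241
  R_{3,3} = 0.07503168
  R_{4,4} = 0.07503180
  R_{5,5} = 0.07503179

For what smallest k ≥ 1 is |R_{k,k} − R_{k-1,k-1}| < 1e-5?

k = 3

|R_{1,1} − R_{0,0}| = 0.03638623 ≥ 1e-5
|R_{2,2} − R_{1,1}| = 0.00054296 ≥ 1e-5
|R_{3,3} − R_{2,2}| = 0.00000927 < 1e-5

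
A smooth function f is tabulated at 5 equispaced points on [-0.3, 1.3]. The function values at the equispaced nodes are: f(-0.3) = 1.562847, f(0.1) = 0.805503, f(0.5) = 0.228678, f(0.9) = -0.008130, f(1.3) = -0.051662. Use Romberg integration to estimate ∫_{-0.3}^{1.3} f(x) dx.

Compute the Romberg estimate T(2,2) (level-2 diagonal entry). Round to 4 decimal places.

T(0,0) (trapezoid, 1 panel, h=1.6000): 1.208948
T(1,0) (trapezoid, 2 panels, h=0.8000): 0.787416
T(2,0) (trapezoid, 4 panels, h=0.4000): 0.712657
T(1,1) = 0.787416 + (0.787416 − 1.208948)/3 = 0.646905
T(2,1) = 0.712657 + (0.712657 − 0.787416)/3 = 0.687737
T(2,2) = 0.687737 + (0.687737 − 0.646905)/15 = 0.690459

0.6905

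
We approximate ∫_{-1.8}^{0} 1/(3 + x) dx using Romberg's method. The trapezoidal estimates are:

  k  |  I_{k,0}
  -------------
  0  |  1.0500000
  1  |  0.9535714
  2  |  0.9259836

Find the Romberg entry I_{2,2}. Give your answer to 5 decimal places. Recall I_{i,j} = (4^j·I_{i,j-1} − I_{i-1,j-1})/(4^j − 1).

0.91648

I_{1,1} = 0.9535714 + (0.9535714 − 1.0500000)/3 = 0.9214285
I_{2,1} = 0.9259836 + (0.9259836 − 0.9535714)/3 = 0.9167877
I_{2,2} = (16·0.9167877 − 0.9214285) / 15 = 0.9164783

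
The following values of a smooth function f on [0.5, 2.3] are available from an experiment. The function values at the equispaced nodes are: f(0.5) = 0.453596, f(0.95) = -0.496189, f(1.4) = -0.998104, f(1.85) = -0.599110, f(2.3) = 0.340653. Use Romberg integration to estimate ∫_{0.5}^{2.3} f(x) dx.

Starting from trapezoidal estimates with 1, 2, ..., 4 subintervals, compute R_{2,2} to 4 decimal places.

-0.8293

R_{0,0} (trapezoid, 1 panel, h=1.8000): 0.714824
R_{1,0} (trapezoid, 2 panels, h=0.9000): -0.540882
R_{2,0} (trapezoid, 4 panels, h=0.4500): -0.763325
R_{1,1} = -0.540882 + (-0.540882 − 0.714824)/3 = -0.959451
R_{2,1} = -0.763325 + (-0.763325 − (-0.540882))/3 = -0.837473
R_{2,2} = -0.837473 + (-0.837473 − (-0.959451))/15 = -0.829341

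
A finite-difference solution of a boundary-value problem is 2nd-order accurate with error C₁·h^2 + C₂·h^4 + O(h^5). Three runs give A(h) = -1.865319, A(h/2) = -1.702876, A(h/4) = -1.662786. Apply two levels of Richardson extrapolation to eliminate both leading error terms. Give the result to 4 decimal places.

First eliminate the h^2 term (factor 2^2 = 4):
  B₁ = (4·(-1.702876) − (-1.865319))/3 = -1.648728
  B₂ = (4·(-1.662786) − (-1.702876))/3 = -1.649423
Then eliminate the h^4 term (factor 2^4 = 16):
  (16·(-1.649423) − (-1.648728))/15 = -1.649469

-1.6495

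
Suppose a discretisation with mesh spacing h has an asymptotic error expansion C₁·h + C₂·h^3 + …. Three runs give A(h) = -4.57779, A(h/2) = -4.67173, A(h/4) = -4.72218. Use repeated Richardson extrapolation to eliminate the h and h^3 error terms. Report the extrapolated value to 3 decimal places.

First eliminate the h term (factor 2^1 = 2):
  B₁ = (2·(-4.67173) − (-4.57779))/1 = -4.76567
  B₂ = (2·(-4.72218) − (-4.67173))/1 = -4.77263
Then eliminate the h^3 term (factor 2^3 = 8):
  (8·(-4.77263) − (-4.76567))/7 = -4.77362

-4.774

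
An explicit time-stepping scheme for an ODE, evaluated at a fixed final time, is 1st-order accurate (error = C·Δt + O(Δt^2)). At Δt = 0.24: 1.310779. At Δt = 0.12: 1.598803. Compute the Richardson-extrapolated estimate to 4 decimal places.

Extrapolated value = (2·A(Δt/2) − A(Δt)) / (2 − 1)
= (2·1.598803 − 1.310779) / 1
= 1.886827 / 1 = 1.886827

1.8868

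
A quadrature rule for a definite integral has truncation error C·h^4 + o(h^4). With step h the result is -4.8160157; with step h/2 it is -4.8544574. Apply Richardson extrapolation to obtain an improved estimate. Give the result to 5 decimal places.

The leading error scales as h^4; refining by a factor of 2 reduces it by 2^4 = 16.
Extrapolated value = (16·A(h/2) − A(h)) / (16 − 1)
= (16·(-4.8544574) − (-4.8160157)) / 15
= -72.8553027 / 15 = -4.8570202

-4.85702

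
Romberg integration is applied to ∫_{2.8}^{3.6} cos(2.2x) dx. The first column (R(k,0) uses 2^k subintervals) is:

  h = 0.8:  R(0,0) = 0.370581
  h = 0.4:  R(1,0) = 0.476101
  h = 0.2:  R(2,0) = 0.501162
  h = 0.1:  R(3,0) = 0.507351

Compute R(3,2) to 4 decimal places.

0.5094

Richardson extrapolation on the trapezoidal column (denominator 4−1=3):
R(2,1) = 0.501162 + (0.501162 − 0.476101)/3 = 0.509516
R(3,1) = (4·0.507351 − 0.501162) / 3 = 0.509414
R(3,2) = (16·0.509414 − 0.509516) / 15 = 0.509407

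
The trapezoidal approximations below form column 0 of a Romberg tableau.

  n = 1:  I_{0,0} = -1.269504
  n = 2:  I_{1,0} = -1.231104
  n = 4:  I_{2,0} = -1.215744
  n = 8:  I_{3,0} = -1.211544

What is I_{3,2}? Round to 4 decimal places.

-1.2101

Richardson extrapolation on the trapezoidal column (denominator 4−1=3):
I_{2,1} = (4·(-1.215744) − (-1.231104)) / 3 = -1.210624
I_{3,1} = (4·(-1.211544) − (-1.215744)) / 3 = -1.210144
I_{3,2} = -1.210144 + (-1.210144 − (-1.210624))/15 = -1.210112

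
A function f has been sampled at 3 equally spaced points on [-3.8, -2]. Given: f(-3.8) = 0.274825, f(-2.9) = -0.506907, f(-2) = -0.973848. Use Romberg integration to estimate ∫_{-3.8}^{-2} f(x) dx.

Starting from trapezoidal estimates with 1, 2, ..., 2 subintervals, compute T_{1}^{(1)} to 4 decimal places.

T_{0}^{(0)} (trapezoid, 1 panel, h=1.8000): -0.629121
T_{1}^{(0)} (trapezoid, 2 panels, h=0.9000): -0.770777
T_{1}^{(1)} = -0.770777 + (-0.770777 − (-0.629121))/3 = -0.817996

-0.8180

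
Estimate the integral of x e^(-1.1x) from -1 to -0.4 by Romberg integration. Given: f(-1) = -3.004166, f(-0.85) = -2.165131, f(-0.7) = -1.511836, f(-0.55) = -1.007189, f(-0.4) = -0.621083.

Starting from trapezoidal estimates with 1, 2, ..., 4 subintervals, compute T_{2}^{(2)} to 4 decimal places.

-0.9669

T_{0}^{(0)} (trapezoid, 1 panel, h=0.6000): -1.087575
T_{1}^{(0)} (trapezoid, 2 panels, h=0.3000): -0.997338
T_{2}^{(0)} (trapezoid, 4 panels, h=0.1500): -0.974517
T_{1}^{(1)} = -0.997338 + (-0.997338 − (-1.087575))/3 = -0.967259
T_{2}^{(1)} = -0.974517 + (-0.974517 − (-0.997338))/3 = -0.966910
T_{2}^{(2)} = -0.966910 + (-0.966910 − (-0.967259))/15 = -0.966887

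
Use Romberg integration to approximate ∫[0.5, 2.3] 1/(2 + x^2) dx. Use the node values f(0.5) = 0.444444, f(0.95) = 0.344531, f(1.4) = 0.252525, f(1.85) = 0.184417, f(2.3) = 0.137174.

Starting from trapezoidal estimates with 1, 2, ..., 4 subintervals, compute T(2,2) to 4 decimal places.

T(0,0) (trapezoid, 1 panel, h=1.8000): 0.523456
T(1,0) (trapezoid, 2 panels, h=0.9000): 0.489001
T(2,0) (trapezoid, 4 panels, h=0.4500): 0.482527
T(1,1) = 0.489001 + (0.489001 − 0.523456)/3 = 0.477516
T(2,1) = 0.482527 + (0.482527 − 0.489001)/3 = 0.480369
T(2,2) = 0.480369 + (0.480369 − 0.477516)/15 = 0.480559

0.4806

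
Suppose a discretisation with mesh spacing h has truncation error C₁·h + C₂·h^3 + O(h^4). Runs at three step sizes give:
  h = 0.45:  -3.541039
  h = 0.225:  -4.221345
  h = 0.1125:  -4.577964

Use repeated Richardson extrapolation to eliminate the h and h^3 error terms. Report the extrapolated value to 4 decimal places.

-4.9393

First eliminate the h term (factor 2^1 = 2):
  B₁ = (2·(-4.221345) − (-3.541039))/1 = -4.901651
  B₂ = (2·(-4.577964) − (-4.221345))/1 = -4.934583
Then eliminate the h^3 term (factor 2^3 = 8):
  (8·(-4.934583) − (-4.901651))/7 = -4.939288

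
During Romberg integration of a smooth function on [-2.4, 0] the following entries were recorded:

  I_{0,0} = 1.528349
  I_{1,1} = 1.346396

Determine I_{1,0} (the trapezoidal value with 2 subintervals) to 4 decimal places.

From I_{1,1} = (4·I_{1,0} − I_{0,0})/3, solve for I_{1,0}:
4·I_{1,0} = 3·1.346396 + 1.528349 = 5.567537
I_{1,0} = 1.391884

1.3919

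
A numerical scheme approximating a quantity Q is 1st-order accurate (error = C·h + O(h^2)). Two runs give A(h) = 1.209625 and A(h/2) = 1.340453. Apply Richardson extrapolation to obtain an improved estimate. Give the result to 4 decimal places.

Extrapolated value = (2·A(h/2) − A(h)) / (2 − 1)
= (2·1.340453 − 1.209625) / 1
= 1.471281 / 1 = 1.471281

1.4713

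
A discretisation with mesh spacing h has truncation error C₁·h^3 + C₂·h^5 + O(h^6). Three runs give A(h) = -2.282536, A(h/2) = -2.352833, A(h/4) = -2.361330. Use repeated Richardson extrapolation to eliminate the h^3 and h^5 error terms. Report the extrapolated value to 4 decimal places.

-2.3625

First eliminate the h^3 term (factor 2^3 = 8):
  B₁ = (8·(-2.352833) − (-2.282536))/7 = -2.362875
  B₂ = (8·(-2.361330) − (-2.352833))/7 = -2.362544
Then eliminate the h^5 term (factor 2^5 = 32):
  (32·(-2.362544) − (-2.362875))/31 = -2.362533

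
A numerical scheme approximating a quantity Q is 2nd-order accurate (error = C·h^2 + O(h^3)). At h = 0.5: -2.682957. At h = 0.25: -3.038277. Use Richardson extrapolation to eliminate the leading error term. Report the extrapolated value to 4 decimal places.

-3.1567

Extrapolated value = (4·A(h/2) − A(h)) / (4 − 1)
= (4·(-3.038277) − (-2.682957)) / 3
= -9.470151 / 3 = -3.156717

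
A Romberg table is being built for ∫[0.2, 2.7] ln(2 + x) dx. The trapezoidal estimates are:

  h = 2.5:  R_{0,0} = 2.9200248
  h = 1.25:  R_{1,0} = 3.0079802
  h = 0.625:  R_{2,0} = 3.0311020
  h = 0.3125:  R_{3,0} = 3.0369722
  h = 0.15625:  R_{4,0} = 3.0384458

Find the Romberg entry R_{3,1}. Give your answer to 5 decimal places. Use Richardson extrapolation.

3.03893

R_{3,1} = (4·3.0369722 − 3.0311020) / 3 = 3.0389289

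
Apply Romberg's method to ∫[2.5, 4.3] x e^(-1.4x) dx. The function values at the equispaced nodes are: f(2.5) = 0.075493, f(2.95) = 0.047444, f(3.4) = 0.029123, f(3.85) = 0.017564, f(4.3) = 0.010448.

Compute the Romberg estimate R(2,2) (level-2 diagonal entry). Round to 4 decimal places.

R(0,0) (trapezoid, 1 panel, h=1.8000): 0.077347
R(1,0) (trapezoid, 2 panels, h=0.9000): 0.064884
R(2,0) (trapezoid, 4 panels, h=0.4500): 0.061696
R(1,1) = 0.064884 + (0.064884 − 0.077347)/3 = 0.060730
R(2,1) = 0.061696 + (0.061696 − 0.064884)/3 = 0.060633
R(2,2) = 0.060633 + (0.060633 − 0.060730)/15 = 0.060627

0.0606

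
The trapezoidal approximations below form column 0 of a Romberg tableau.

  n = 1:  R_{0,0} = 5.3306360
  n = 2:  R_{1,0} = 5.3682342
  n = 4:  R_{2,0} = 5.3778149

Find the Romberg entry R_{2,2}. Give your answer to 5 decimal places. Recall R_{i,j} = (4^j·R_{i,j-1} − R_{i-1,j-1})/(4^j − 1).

Richardson extrapolation on the trapezoidal column (denominator 4−1=3):
R_{1,1} = 5.3682342 + (5.3682342 − 5.3306360)/3 = 5.3807669
R_{2,1} = 5.3778149 + (5.3778149 − 5.3682342)/3 = 5.3810085
R_{2,2} = (16·5.3810085 − 5.3807669) / 15 = 5.3810246

5.38102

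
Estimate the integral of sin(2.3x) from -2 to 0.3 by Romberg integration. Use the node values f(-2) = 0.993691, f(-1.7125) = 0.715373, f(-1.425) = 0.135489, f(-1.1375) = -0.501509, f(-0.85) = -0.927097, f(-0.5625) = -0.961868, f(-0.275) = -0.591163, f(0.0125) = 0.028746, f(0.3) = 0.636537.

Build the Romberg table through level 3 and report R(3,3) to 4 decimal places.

-0.3843

R(0,0) (trapezoid, 1 panel, h=2.3000): 1.874762
R(1,0) (trapezoid, 2 panels, h=1.1500): -0.128780
R(2,0) (trapezoid, 4 panels, h=0.5750): -0.326403
R(3,0) (trapezoid, 8 panels, h=0.2875): -0.369988
R(1,1) = -0.128780 + (-0.128780 − 1.874762)/3 = -0.796627
R(2,1) = -0.326403 + (-0.326403 − (-0.128780))/3 = -0.392277
R(3,1) = -0.369988 + (-0.369988 − (-0.326403))/3 = -0.384516
R(2,2) = -0.392277 + (-0.392277 − (-0.796627))/15 = -0.365320
R(3,2) = -0.384516 + (-0.384516 − (-0.392277))/15 = -0.383999
R(3,3) = -0.383999 + (-0.383999 − (-0.365320))/63 = -0.384295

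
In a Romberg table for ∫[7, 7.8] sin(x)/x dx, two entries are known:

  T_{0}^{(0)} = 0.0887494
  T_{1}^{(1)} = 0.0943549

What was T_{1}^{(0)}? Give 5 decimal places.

From T_{1}^{(1)} = (4·T_{1}^{(0)} − T_{0}^{(0)})/3, solve for T_{1}^{(0)}:
4·T_{1}^{(0)} = 3·0.0943549 + 0.0887494 = 0.3718141
T_{1}^{(0)} = 0.0929535

0.09295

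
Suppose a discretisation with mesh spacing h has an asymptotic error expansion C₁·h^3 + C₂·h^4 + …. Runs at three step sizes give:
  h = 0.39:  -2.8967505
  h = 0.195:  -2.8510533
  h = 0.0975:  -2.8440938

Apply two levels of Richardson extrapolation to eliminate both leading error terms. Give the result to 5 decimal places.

First eliminate the h^3 term (factor 2^3 = 8):
  B₁ = (8·(-2.8510533) − (-2.8967505))/7 = -2.8445251
  B₂ = (8·(-2.8440938) − (-2.8510533))/7 = -2.8430996
Then eliminate the h^4 term (factor 2^4 = 16):
  (16·(-2.8430996) − (-2.8445251))/15 = -2.8430046

-2.84300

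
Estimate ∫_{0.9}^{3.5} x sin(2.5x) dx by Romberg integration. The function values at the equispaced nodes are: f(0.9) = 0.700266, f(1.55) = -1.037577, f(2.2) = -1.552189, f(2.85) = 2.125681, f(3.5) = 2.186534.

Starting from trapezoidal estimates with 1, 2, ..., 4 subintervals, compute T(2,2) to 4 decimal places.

T(0,0) (trapezoid, 1 panel, h=2.6000): 3.752840
T(1,0) (trapezoid, 2 panels, h=1.3000): -0.141426
T(2,0) (trapezoid, 4 panels, h=0.6500): 0.636555
T(1,1) = -0.141426 + (-0.141426 − 3.752840)/3 = -1.439515
T(2,1) = 0.636555 + (0.636555 − (-0.141426))/3 = 0.895882
T(2,2) = 0.895882 + (0.895882 − (-1.439515))/15 = 1.051575

1.0516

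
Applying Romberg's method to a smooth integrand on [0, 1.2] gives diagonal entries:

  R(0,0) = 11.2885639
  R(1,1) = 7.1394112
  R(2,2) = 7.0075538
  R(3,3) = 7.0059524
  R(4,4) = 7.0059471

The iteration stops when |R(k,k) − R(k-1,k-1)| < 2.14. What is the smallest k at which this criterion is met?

k = 2

|R(1,1) − R(0,0)| = 4.1491527 ≥ 2.14
|R(2,2) − R(1,1)| = 0.1318574 < 2.14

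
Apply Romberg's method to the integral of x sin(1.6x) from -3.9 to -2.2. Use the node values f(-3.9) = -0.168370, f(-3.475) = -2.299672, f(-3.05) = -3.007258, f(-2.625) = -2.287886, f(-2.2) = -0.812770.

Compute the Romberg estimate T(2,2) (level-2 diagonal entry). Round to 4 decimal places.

T(0,0) (trapezoid, 1 panel, h=1.7000): -0.833969
T(1,0) (trapezoid, 2 panels, h=0.8500): -2.973154
T(2,0) (trapezoid, 4 panels, h=0.4250): -3.436289
T(1,1) = -2.973154 + (-2.973154 − (-0.833969))/3 = -3.686216
T(2,1) = -3.436289 + (-3.436289 − (-2.973154))/3 = -3.590667
T(2,2) = -3.590667 + (-3.590667 − (-3.686216))/15 = -3.584297

-3.5843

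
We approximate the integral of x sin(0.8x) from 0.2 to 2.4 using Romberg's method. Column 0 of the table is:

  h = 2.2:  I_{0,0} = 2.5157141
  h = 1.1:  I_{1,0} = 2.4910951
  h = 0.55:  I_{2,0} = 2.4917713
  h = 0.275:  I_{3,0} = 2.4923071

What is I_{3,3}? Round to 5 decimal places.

2.49252

Richardson extrapolation on the trapezoidal column (denominator 4−1=3):
I_{1,1} = (4·2.4910951 − 2.5157141) / 3 = 2.4828888
I_{2,1} = 2.4917713 + (2.4917713 − 2.4910951)/3 = 2.4919967
I_{3,1} = (4·2.4923071 − 2.4917713) / 3 = 2.4924857
I_{2,2} = (16·2.4919967 − 2.4828888) / 15 = 2.4926039
I_{3,2} = (16·2.4924857 − 2.4919967) / 15 = 2.4925183
I_{3,3} = (64·2.4925183 − 2.4926039) / 63 = 2.4925169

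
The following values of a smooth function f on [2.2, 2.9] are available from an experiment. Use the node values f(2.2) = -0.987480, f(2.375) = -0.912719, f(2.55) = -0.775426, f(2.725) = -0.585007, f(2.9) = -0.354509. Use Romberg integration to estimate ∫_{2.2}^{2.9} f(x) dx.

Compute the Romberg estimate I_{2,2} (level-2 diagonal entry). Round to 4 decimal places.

-0.5182

I_{0,0} (trapezoid, 1 panel, h=0.7000): -0.469696
I_{1,0} (trapezoid, 2 panels, h=0.3500): -0.506247
I_{2,0} (trapezoid, 4 panels, h=0.1750): -0.515226
I_{1,1} = -0.506247 + (-0.506247 − (-0.469696))/3 = -0.518431
I_{2,1} = -0.515226 + (-0.515226 − (-0.506247))/3 = -0.518219
I_{2,2} = -0.518219 + (-0.518219 − (-0.518431))/15 = -0.518205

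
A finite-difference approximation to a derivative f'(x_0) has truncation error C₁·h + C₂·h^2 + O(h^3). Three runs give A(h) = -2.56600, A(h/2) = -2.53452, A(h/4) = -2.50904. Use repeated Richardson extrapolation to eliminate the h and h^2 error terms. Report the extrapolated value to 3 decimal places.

First eliminate the h term (factor 2^1 = 2):
  B₁ = (2·(-2.53452) − (-2.56600))/1 = -2.50304
  B₂ = (2·(-2.50904) − (-2.53452))/1 = -2.48356
Then eliminate the h^2 term (factor 2^2 = 4):
  (4·(-2.48356) − (-2.50304))/3 = -2.47707

-2.477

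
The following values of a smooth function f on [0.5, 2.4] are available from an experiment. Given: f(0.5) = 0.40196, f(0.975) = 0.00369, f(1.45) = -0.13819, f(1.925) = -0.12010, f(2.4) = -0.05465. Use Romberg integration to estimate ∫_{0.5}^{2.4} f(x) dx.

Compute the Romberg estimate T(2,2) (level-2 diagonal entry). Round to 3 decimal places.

T(0,0) (trapezoid, 1 panel, h=1.9000): 0.32994
T(1,0) (trapezoid, 2 panels, h=0.9500): 0.03369
T(2,0) (trapezoid, 4 panels, h=0.4750): -0.03845
T(1,1) = 0.03369 + (0.03369 − 0.32994)/3 = -0.06506
T(2,1) = -0.03845 + (-0.03845 − 0.03369)/3 = -0.06250
T(2,2) = -0.06250 + (-0.06250 − (-0.06506))/15 = -0.06233

-0.062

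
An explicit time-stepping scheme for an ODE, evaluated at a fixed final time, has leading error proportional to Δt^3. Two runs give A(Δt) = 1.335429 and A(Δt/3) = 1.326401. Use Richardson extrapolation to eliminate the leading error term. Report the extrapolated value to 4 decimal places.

The leading error scales as Δt^3; refining by a factor of 3 reduces it by 3^3 = 27.
Extrapolated value = (27·A(Δt/3) − A(Δt)) / (27 − 1)
= (27·1.326401 − 1.335429) / 26
= 34.477398 / 26 = 1.326054

1.3261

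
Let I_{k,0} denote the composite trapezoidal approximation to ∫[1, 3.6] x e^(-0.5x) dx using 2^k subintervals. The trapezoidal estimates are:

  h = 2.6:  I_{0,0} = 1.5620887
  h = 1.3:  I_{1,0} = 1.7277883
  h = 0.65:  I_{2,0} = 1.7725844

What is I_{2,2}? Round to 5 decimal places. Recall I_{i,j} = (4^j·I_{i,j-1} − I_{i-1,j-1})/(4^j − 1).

1.78782

Richardson extrapolation on the trapezoidal column (denominator 4−1=3):
I_{1,1} = 1.7277883 + (1.7277883 − 1.5620887)/3 = 1.7830215
I_{2,1} = (4·1.7725844 − 1.7277883) / 3 = 1.7875164
I_{2,2} = 1.7875164 + (1.7875164 − 1.7830215)/15 = 1.7878161
(Column j=1 coincides with Simpson's rule on the same nodes.)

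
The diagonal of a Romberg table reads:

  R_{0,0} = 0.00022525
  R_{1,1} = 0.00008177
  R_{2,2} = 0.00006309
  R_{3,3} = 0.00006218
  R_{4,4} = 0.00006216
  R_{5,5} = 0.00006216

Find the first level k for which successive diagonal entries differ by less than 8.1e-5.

|R_{1,1} − R_{0,0}| = 0.00014348 ≥ 8.1e-5
|R_{2,2} − R_{1,1}| = 0.00001868 < 8.1e-5

k = 2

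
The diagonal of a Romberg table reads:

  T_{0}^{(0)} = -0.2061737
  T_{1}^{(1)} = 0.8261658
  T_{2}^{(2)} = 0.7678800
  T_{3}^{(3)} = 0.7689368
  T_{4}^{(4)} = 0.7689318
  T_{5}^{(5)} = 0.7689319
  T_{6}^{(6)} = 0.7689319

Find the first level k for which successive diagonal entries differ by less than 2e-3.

k = 3

|T_{1}^{(1)} − T_{0}^{(0)}| = 1.0323395 ≥ 2e-3
|T_{2}^{(2)} − T_{1}^{(1)}| = 0.0582858 ≥ 2e-3
|T_{3}^{(3)} − T_{2}^{(2)}| = 0.0010568 < 2e-3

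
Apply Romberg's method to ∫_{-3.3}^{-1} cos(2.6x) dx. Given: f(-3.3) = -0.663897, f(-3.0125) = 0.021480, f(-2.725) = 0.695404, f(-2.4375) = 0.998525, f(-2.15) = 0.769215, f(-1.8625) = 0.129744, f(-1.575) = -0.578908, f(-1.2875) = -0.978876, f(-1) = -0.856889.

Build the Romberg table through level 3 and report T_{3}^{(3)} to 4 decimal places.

T_{0}^{(0)} (trapezoid, 1 panel, h=2.3000): -1.748904
T_{1}^{(0)} (trapezoid, 2 panels, h=1.1500): 0.010145
T_{2}^{(0)} (trapezoid, 4 panels, h=0.5750): 0.072058
T_{3}^{(0)} (trapezoid, 8 panels, h=0.2875): 0.085155
T_{1}^{(1)} = 0.010145 + (0.010145 − (-1.748904))/3 = 0.596495
T_{2}^{(1)} = 0.072058 + (0.072058 − 0.010145)/3 = 0.092696
T_{3}^{(1)} = 0.085155 + (0.085155 − 0.072058)/3 = 0.089521
T_{2}^{(2)} = 0.092696 + (0.092696 − 0.596495)/15 = 0.059109
T_{3}^{(2)} = 0.089521 + (0.089521 − 0.092696)/15 = 0.089309
T_{3}^{(3)} = 0.089309 + (0.089309 − 0.059109)/63 = 0.089788

0.0898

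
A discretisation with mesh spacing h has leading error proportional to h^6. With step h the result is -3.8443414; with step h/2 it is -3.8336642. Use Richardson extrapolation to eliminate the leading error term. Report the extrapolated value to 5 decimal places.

-3.83349

Extrapolated value = (64·A(h/2) − A(h)) / (64 − 1)
= (64·(-3.8336642) − (-3.8443414)) / 63
= -241.5101674 / 63 = -3.8334947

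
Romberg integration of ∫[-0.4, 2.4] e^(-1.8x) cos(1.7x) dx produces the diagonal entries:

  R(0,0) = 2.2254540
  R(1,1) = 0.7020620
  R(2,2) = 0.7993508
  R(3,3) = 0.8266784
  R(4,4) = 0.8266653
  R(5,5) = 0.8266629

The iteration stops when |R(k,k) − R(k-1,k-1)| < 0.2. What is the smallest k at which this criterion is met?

k = 2

|R(1,1) − R(0,0)| = 1.5233920 ≥ 0.2
|R(2,2) − R(1,1)| = 0.0972888 < 0.2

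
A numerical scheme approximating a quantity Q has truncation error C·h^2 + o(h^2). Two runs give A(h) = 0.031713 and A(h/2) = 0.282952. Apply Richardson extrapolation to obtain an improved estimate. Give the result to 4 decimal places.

The leading error scales as h^2; refining by a factor of 2 reduces it by 2^2 = 4.
Extrapolated value = (4·A(h/2) − A(h)) / (4 − 1)
= (4·0.282952 − 0.031713) / 3
= 1.100095 / 3 = 0.366698

0.3667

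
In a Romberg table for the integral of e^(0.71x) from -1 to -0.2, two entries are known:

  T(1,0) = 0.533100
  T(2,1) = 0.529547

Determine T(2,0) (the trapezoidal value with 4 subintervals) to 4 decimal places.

From T(2,1) = (4·T(2,0) − T(1,0))/3, solve for T(2,0):
4·T(2,0) = 3·0.529547 + 0.533100 = 2.121741
T(2,0) = 0.530435

0.5304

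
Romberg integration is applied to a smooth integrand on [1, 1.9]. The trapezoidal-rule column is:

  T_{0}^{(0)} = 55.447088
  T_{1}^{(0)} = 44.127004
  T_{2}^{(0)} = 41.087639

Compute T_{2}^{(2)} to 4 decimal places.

40.0559

T_{1}^{(1)} = (4·44.127004 − 55.447088) / 3 = 40.353643
T_{2}^{(1)} = 41.087639 + (41.087639 − 44.127004)/3 = 40.074517
T_{2}^{(2)} = (16·40.074517 − 40.353643) / 15 = 40.055909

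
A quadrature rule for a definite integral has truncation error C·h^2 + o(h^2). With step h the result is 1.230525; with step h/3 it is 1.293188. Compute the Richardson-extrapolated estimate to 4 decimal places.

1.3010

The leading error scales as h^2; refining by a factor of 3 reduces it by 3^2 = 9.
Extrapolated value = (9·A(h/3) − A(h)) / (9 − 1)
= (9·1.293188 − 1.230525) / 8
= 10.408167 / 8 = 1.301021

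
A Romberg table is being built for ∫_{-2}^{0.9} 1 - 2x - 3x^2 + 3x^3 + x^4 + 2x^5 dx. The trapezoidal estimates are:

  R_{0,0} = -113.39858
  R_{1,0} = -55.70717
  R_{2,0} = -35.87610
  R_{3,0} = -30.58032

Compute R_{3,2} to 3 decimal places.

Richardson extrapolation on the trapezoidal column (denominator 4−1=3):
R_{2,1} = (4·(-35.87610) − (-55.70717)) / 3 = -29.26574
R_{3,1} = -30.58032 + (-30.58032 − (-35.87610))/3 = -28.81506
R_{3,2} = -28.81506 + (-28.81506 − (-29.26574))/15 = -28.78501
(Column j=1 coincides with Simpson's rule on the same nodes.)

-28.785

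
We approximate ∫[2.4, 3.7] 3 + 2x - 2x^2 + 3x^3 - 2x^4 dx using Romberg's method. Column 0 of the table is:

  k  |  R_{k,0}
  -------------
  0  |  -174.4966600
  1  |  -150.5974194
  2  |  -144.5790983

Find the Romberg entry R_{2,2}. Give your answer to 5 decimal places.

R_{1,1} = (4·(-150.5974194) − (-174.4966600)) / 3 = -142.6310059
R_{2,1} = -144.5790983 + (-144.5790983 − (-150.5974194))/3 = -142.5729913
R_{2,2} = -142.5729913 + (-142.5729913 − (-142.6310059))/15 = -142.5691237

-142.56912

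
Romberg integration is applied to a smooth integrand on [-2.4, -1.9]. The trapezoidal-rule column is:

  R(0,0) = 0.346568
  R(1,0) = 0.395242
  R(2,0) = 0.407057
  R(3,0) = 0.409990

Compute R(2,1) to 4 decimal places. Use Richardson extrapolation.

R(2,1) = (4·0.407057 − 0.395242) / 3 = 0.410995

0.4110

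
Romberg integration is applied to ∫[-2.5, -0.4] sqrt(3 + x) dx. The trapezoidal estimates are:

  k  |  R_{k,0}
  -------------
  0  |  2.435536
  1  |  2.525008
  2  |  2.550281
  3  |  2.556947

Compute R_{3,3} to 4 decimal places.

2.5592

R_{1,1} = 2.525008 + (2.525008 − 2.435536)/3 = 2.554832
R_{2,1} = (4·2.550281 − 2.525008) / 3 = 2.558705
R_{3,1} = 2.556947 + (2.556947 − 2.550281)/3 = 2.559169
R_{2,2} = 2.558705 + (2.558705 − 2.554832)/15 = 2.558963
R_{3,2} = 2.559169 + (2.559169 − 2.558705)/15 = 2.559200
R_{3,3} = (64·2.559200 − 2.558963) / 63 = 2.559204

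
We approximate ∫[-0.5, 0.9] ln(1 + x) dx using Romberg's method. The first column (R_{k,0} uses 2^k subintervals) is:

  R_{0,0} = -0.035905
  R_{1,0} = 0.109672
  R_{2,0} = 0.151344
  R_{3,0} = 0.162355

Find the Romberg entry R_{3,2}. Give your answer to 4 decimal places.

0.1661

R_{2,1} = 0.151344 + (0.151344 − 0.109672)/3 = 0.165235
R_{3,1} = (4·0.162355 − 0.151344) / 3 = 0.166025
R_{3,2} = 0.166025 + (0.166025 − 0.165235)/15 = 0.166078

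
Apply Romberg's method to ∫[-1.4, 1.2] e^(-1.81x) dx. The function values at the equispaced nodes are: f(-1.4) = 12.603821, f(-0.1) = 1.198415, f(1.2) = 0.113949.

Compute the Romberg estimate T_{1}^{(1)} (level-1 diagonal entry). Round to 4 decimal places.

T_{0}^{(0)} (trapezoid, 1 panel, h=2.6000): 16.533101
T_{1}^{(0)} (trapezoid, 2 panels, h=1.3000): 9.824490
T_{1}^{(1)} = 9.824490 + (9.824490 − 16.533101)/3 = 7.588286

7.5883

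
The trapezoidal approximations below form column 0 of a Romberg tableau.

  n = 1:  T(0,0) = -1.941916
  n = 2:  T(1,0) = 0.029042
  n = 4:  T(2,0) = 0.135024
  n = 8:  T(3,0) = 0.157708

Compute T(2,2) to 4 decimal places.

T(1,1) = 0.029042 + (0.029042 − (-1.941916))/3 = 0.686028
T(2,1) = 0.135024 + (0.135024 − 0.029042)/3 = 0.170351
T(2,2) = 0.170351 + (0.170351 − 0.686028)/15 = 0.135973
(Column j=1 coincides with Simpson's rule on the same nodes.)

0.1360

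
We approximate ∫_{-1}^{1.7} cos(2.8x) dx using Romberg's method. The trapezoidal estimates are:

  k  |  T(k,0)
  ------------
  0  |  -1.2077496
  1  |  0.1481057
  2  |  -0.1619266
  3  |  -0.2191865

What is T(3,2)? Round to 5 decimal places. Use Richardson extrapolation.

Richardson extrapolation on the trapezoidal column (denominator 4−1=3):
T(2,1) = (4·(-0.1619266) − 0.1481057) / 3 = -0.2652707
T(3,1) = -0.2191865 + (-0.2191865 − (-0.1619266))/3 = -0.2382731
T(3,2) = (16·(-0.2382731) − (-0.2652707)) / 15 = -0.2364733

-0.23647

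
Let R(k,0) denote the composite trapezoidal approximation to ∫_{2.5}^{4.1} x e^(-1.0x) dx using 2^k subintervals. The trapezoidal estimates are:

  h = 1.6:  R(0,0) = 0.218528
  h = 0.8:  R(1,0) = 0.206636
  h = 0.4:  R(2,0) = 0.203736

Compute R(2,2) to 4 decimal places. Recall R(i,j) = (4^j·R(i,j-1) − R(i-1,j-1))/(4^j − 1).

Richardson extrapolation on the trapezoidal column (denominator 4−1=3):
R(1,1) = 0.206636 + (0.206636 − 0.218528)/3 = 0.202672
R(2,1) = 0.203736 + (0.203736 − 0.206636)/3 = 0.202769
R(2,2) = (16·0.202769 − 0.202672) / 15 = 0.202775

0.2028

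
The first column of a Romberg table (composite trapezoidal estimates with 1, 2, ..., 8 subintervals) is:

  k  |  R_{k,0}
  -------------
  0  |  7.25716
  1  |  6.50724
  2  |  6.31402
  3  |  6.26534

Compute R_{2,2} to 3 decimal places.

Richardson extrapolation on the trapezoidal column (denominator 4−1=3):
R_{1,1} = (4·6.50724 − 7.25716) / 3 = 6.25727
R_{2,1} = 6.31402 + (6.31402 − 6.50724)/3 = 6.24961
R_{2,2} = (16·6.24961 − 6.25727) / 15 = 6.24910

6.249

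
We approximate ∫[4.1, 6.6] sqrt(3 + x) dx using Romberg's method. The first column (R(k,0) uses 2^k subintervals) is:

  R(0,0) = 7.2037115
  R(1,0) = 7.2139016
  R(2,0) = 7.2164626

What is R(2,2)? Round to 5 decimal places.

7.21732

R(1,1) = (4·7.2139016 − 7.2037115) / 3 = 7.2172983
R(2,1) = 7.2164626 + (7.2164626 − 7.2139016)/3 = 7.2173163
R(2,2) = (16·7.2173163 − 7.2172983) / 15 = 7.2173175
(Column j=1 coincides with Simpson's rule on the same nodes.)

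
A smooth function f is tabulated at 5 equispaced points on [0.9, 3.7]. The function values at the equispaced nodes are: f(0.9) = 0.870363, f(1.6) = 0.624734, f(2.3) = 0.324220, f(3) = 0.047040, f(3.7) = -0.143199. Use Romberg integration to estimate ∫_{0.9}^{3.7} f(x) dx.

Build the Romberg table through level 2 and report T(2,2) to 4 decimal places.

0.9482

T(0,0) (trapezoid, 1 panel, h=2.8000): 1.018030
T(1,0) (trapezoid, 2 panels, h=1.4000): 0.962923
T(2,0) (trapezoid, 4 panels, h=0.7000): 0.951703
T(1,1) = 0.962923 + (0.962923 − 1.018030)/3 = 0.944554
T(2,1) = 0.951703 + (0.951703 − 0.962923)/3 = 0.947963
T(2,2) = 0.947963 + (0.947963 − 0.944554)/15 = 0.948190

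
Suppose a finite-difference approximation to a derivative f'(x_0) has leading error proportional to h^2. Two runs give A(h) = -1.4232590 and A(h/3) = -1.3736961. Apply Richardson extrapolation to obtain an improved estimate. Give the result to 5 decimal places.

-1.36750

The leading error scales as h^2; refining by a factor of 3 reduces it by 3^2 = 9.
Extrapolated value = (9·A(h/3) − A(h)) / (9 − 1)
= (9·(-1.3736961) − (-1.4232590)) / 8
= -10.9400059 / 8 = -1.3675007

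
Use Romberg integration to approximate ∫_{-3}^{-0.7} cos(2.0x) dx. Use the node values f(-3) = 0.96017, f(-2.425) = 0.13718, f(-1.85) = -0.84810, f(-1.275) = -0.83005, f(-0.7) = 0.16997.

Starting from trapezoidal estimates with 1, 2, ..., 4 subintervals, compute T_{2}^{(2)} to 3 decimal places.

-0.625

T_{0}^{(0)} (trapezoid, 1 panel, h=2.3000): 1.29966
T_{1}^{(0)} (trapezoid, 2 panels, h=1.1500): -0.32548
T_{2}^{(0)} (trapezoid, 4 panels, h=0.5750): -0.56114
T_{1}^{(1)} = -0.32548 + (-0.32548 − 1.29966)/3 = -0.86719
T_{2}^{(1)} = -0.56114 + (-0.56114 − (-0.32548))/3 = -0.63969
T_{2}^{(2)} = -0.63969 + (-0.63969 − (-0.86719))/15 = -0.62452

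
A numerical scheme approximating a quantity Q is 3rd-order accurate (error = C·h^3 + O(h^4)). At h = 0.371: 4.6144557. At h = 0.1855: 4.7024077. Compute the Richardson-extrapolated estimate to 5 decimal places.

4.71497

The leading error scales as h^3; refining by a factor of 2 reduces it by 2^3 = 8.
Extrapolated value = (8·A(h/2) − A(h)) / (8 − 1)
= (8·4.7024077 − 4.6144557) / 7
= 33.0048059 / 7 = 4.7149723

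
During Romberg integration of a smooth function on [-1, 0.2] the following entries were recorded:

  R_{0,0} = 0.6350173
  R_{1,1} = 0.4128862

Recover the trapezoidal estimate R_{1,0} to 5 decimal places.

From R_{1,1} = (4·R_{1,0} − R_{0,0})/3, solve for R_{1,0}:
4·R_{1,0} = 3·0.4128862 + 0.6350173 = 1.8736759
R_{1,0} = 0.4684190

0.46842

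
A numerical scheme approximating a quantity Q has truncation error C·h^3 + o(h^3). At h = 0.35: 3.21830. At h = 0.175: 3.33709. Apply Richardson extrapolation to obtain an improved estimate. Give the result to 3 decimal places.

3.354

The leading error scales as h^3; refining by a factor of 2 reduces it by 2^3 = 8.
Extrapolated value = (8·A(h/2) − A(h)) / (8 − 1)
= (8·3.33709 − 3.21830) / 7
= 23.47842 / 7 = 3.35406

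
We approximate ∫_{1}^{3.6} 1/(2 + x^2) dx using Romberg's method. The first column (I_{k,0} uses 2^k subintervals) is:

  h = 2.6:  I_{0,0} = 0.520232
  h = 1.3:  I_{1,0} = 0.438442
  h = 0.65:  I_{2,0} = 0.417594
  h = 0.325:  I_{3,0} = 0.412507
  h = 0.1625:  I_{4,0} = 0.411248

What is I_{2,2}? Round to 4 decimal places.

Richardson extrapolation on the trapezoidal column (denominator 4−1=3):
I_{1,1} = (4·0.438442 − 0.520232) / 3 = 0.411179
I_{2,1} = 0.417594 + (0.417594 − 0.438442)/3 = 0.410645
I_{2,2} = (16·0.410645 − 0.411179) / 15 = 0.410609

0.4106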